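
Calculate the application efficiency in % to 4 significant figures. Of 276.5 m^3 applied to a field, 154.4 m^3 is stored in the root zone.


Approach: apply the application efficiency ratio, Ea = (stored/applied)*100.
Ea = (154.4/276.5)*100 = 55.84 %
Therefore the application efficiency = 55.84 %.


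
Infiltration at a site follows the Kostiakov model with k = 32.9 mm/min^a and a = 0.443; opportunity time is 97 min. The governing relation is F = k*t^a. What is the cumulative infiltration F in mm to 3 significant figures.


F = 32.9 * 97^0.443 = 250 mm
Therefore the cumulative infiltration F = 250 mm.


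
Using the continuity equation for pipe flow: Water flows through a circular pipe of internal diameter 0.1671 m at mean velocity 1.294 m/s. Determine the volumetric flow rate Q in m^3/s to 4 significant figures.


Approach: apply the continuity equation for pipe flow, Q = A * v with A = pi*(D/2)^2.
A = pi*(0.1671/2)^2 = 0.0219302 m^2
Q = 0.0219302 * 1.294 = 0.02838 m^3/s
Therefore the volumetric flow rate Q = 0.02838 m^3/s.


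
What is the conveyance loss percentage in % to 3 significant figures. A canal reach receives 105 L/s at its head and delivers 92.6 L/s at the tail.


Approach: apply the conveyance loss ratio, loss% = ((Q_head - Q_tail)/Q_head)*100.
loss = ((105 - 92.6)/105)*100 = 11.8 %
Therefore the conveyance loss percentage = 11.8 %.


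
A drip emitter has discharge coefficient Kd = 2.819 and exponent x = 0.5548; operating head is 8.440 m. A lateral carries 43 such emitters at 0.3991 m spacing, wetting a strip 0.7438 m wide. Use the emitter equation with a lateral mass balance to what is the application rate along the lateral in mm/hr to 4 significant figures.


Approach: apply the emitter equation with a lateral mass balance, q = Kd*h^x; Q = n*q; rate = Q/(n*spacing*width).
Step 1 — single emitter flow (q = Kd*h^x):
  q = 2.819 * 8.440^0.5548 = 9.20513 L/hr
Step 2 — total lateral flow: Q = 43 * 9.20513 = 395.821 L/hr
Step 3 — wetted area: A = 43 * 0.3991 * 0.7438 = 12.7646 m^2
Step 4 — application rate: Q/A = 395.821/12.7646 = 31.01 mm/hr
Therefore the application rate along the lateral = 31.01 mm/hr.


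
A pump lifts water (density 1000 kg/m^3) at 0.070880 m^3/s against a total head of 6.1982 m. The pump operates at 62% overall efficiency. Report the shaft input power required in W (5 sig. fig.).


Approach: apply hydraulic power then efficiency conversion, P = rho*g*Q*H; P_in = P/eta.
Step 1 — hydraulic power (P = rho*g*Q*H):
  P = 1000 * 9.81 * 0.070880 * 6.1982 = 4309.812 W
Step 2 — input power: P_in = P/eta = 4309.812 / 0.62 = 6951.3 W
Therefore the shaft input power required = 6951.3 W.


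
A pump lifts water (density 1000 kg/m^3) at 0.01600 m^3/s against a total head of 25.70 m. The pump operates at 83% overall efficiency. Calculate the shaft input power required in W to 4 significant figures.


Approach: apply hydraulic power then efficiency conversion, P = rho*g*Q*H; P_in = P/eta.
Step 1 — hydraulic power (P = rho*g*Q*H):
  P = 1000 * 9.81 * 0.01600 * 25.70 = 4033.87 W
Step 2 — input power: P_in = P/eta = 4033.87 / 0.83 = 4860 W
Therefore the shaft input power required = 4860 W.


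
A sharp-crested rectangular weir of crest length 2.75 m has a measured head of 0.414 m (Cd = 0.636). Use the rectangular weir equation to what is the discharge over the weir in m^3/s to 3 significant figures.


Approach: apply the rectangular weir equation, Q = (2/3)*Cd*L*sqrt(2g)*H^1.5.
Q = (2/3)*0.636*2.75*sqrt(2*9.81)*0.414^1.5 = 1.38 m^3/s
Therefore the discharge over the weir = 1.38 m^3/s.


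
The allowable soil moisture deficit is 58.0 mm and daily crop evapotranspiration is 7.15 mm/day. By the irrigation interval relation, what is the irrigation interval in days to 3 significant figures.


Approach: apply the irrigation interval relation, interval = SMD / ETc.
interval = 58.0 / 7.15 = 8.11 days
Therefore the irrigation interval = 8.11 days.


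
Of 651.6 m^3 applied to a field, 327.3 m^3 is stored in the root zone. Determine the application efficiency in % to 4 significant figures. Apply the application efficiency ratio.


Approach: apply the application efficiency ratio, Ea = (stored/applied)*100.
Ea = (327.3/651.6)*100 = 50.23 %
Therefore the application efficiency = 50.23 %.


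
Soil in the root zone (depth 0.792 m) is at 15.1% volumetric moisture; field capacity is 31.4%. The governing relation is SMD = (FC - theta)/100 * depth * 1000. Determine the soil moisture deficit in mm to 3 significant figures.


SMD = (31.4 - 15.1)/100 * 0.792 * 1000 = 129 mm
Therefore the soil moisture deficit = 129 mm.


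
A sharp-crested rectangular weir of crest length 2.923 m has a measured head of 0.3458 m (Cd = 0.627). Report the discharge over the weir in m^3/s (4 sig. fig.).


Approach: apply the rectangular weir equation, Q = (2/3)*Cd*L*sqrt(2g)*H^1.5.
Q = (2/3)*0.627*2.923*sqrt(2*9.81)*0.3458^1.5 = 1.101 m^3/s
Therefore the discharge over the weir = 1.101 m^3/s.


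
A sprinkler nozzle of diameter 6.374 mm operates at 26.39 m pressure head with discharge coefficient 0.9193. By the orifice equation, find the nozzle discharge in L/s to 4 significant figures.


Approach: apply the orifice equation, Q = Cd*A*sqrt(2*g*h), A = pi*(d/2)^2.
A = pi*(6.374e-3/2)^2 = 3.19091e-05 m^2
Q = 0.9193 * 3.19091e-05 * sqrt(2*9.81*26.39) * 1000 = 0.6675 L/s
Therefore the nozzle discharge = 0.6675 L/s.


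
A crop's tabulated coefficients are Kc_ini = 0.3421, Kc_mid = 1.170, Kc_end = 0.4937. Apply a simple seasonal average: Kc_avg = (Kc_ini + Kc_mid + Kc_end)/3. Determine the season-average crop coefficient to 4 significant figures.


Kc_avg = (0.3421 + 1.170 + 0.4937)/3 = 0.6686
Therefore the season-average crop coefficient = 0.6686.


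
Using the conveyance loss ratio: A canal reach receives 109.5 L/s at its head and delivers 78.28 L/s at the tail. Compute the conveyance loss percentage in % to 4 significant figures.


Approach: apply the conveyance loss ratio, loss% = ((Q_head - Q_tail)/Q_head)*100.
loss = ((109.5 - 78.28)/109.5)*100 = 28.51 %
Therefore the conveyance loss percentage = 28.51 %.


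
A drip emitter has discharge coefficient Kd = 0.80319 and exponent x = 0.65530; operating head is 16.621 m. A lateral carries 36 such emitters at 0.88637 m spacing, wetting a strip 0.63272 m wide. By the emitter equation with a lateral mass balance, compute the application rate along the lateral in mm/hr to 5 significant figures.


Approach: apply the emitter equation with a lateral mass balance, q = Kd*h^x; Q = n*q; rate = Q/(n*spacing*width).
Step 1 — single emitter flow (q = Kd*h^x):
  q = 0.80319 * 16.621^0.65530 = 5.066580 L/hr
Step 2 — total lateral flow: Q = 36 * 5.066580 = 182.3969 L/hr
Step 3 — wetted area: A = 36 * 0.88637 * 0.63272 = 20.18966 m^2
Step 4 — application rate: Q/A = 182.3969/20.18966 = 9.0342 mm/hr
Therefore the application rate along the lateral = 9.0342 mm/hr.


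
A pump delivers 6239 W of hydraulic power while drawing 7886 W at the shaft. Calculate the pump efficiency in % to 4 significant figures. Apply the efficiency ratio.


Approach: apply the efficiency ratio, eta = (P_out/P_in)*100.
eta = (6239 / 7886) * 100 = 79.11 %
Therefore the pump efficiency = 79.11 %.


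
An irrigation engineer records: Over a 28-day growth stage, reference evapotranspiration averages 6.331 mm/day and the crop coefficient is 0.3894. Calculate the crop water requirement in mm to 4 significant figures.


Approach: apply the crop water requirement relation, CWR = ET0 * Kc * days.
CWR = 6.331 * 0.3894 * 28 = 69.03 mm
Therefore the crop water requirement = 69.03 mm.


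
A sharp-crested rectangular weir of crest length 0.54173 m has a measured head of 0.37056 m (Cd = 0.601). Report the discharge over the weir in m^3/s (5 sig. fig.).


Approach: apply the rectangular weir equation, Q = (2/3)*Cd*L*sqrt(2g)*H^1.5.
Q = (2/3)*0.601*0.54173*sqrt(2*9.81)*0.37056^1.5 = 0.21687 m^3/s
Therefore the discharge over the weir = 0.21687 m^3/s.


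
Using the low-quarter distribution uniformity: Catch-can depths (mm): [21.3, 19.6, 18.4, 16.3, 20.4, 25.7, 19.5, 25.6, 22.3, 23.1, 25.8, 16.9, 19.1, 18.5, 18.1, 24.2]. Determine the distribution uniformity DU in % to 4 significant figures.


Approach: apply the low-quarter distribution uniformity, DU = (mean of lowest quarter of readings / overall mean)*100.
sorted lowest 4 of 16: [16.3, 16.9, 18.1, 18.4] -> mean = 17.4250 mm
overall mean = 20.9250 mm
DU = (17.4250/20.9250)*100 = 83.27 %
Therefore the distribution uniformity DU = 83.27 %.


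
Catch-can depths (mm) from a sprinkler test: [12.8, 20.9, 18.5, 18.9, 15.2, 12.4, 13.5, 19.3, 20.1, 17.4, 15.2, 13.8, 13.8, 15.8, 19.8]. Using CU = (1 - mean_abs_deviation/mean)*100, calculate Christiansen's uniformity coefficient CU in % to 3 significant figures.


mean = 16.493 mm
mean |d_i - mean| = 2.5929 mm
CU = (1 - 2.5929/16.493)*100 = 84.3 %
Therefore Christiansen's uniformity coefficient CU = 84.3 %.


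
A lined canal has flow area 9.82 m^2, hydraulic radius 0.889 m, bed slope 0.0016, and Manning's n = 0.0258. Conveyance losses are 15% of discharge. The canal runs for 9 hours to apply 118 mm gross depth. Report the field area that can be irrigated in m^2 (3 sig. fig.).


Approach: apply Manning's equation with a conveyance and depth budget, Q = (1/n)*A*R^(2/3)*S^(1/2); Q_field = Q*(1-loss); Area = Q_field*t/(d/1000).
Step 1 — canal discharge (Manning's equation):
  Q = (1/0.0258) * 9.82 * 0.889^(2/3) * 0.0016^(1/2) = 14.076 m^3/s
Step 2 — delivered flow: Q_field = 14.076*(1 - 15/100) = 11.965 m^3/s
Step 3 — volume delivered: V = 11.965 * 9*3600 = 387660 m^3
Step 4 — area served: A = V / (depth/1000) = 387660 / 0.118 = 3290000 m^2
Therefore the field area that can be irrigated = 3290000 m^2.


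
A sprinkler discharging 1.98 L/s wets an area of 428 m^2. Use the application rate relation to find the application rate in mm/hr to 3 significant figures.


Approach: apply the application rate relation, rate = (Q/A)*3600.
rate = (1.98 / 428) * 3600 = 16.7 mm/hr
Therefore the application rate = 16.7 mm/hr.


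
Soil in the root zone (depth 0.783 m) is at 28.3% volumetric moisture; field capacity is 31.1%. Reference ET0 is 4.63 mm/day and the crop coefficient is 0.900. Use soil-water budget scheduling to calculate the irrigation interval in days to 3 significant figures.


Approach: apply soil-water budget scheduling, SMD = (FC-theta)/100*depth*1000; ETc = ET0*Kc; interval = SMD/ETc.
Step 1 — soil moisture deficit:
  SMD = (31.1 - 28.3)/100 * 0.783 * 1000 = 21.924 mm
Step 2 — daily crop ET (ETc = ET0*Kc):
  ETc = 4.63 * 0.900 = 4.1670 mm/day
Step 3 — irrigation interval (SMD/ETc):
  interval = 21.924 / 4.1670 = 5.26 days
Therefore the irrigation interval = 5.26 days.


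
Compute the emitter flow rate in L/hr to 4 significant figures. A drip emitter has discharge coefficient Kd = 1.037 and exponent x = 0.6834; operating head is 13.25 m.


Approach: apply the emitter characteristic equation, q = Kd * h^x.
q = 1.037 * 13.25^0.6834 = 6.063 L/hr
Therefore the emitter flow rate = 6.063 L/hr.


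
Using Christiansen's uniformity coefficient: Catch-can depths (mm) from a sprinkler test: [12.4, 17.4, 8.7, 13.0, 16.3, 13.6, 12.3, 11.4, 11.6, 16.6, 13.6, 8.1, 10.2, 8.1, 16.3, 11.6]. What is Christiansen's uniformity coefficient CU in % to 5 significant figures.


Approach: apply Christiansen's uniformity coefficient, CU = (1 - mean_abs_deviation/mean)*100.
mean = 12.57500 mm
mean |d_i - mean| = 2.346875 mm
CU = (1 - 2.346875/12.57500)*100 = 81.337 %
Therefore Christiansen's uniformity coefficient CU = 81.337 %.


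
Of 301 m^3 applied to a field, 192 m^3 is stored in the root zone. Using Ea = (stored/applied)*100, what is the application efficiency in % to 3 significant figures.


Ea = (192/301)*100 = 63.8 %
Therefore the application efficiency = 63.8 %.


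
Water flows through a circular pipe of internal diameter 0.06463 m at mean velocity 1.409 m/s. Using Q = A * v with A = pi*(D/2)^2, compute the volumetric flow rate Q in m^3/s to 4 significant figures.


A = pi*(0.06463/2)^2 = 0.00328064 m^2
Q = 0.00328064 * 1.409 = 0.004622 m^3/s
Therefore the volumetric flow rate Q = 0.004622 m^3/s.


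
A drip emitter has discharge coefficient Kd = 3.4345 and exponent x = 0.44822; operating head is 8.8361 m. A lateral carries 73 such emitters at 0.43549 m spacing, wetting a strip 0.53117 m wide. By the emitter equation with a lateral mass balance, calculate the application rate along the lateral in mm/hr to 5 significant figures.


Approach: apply the emitter equation with a lateral mass balance, q = Kd*h^x; Q = n*q; rate = Q/(n*spacing*width).
Step 1 — single emitter flow (q = Kd*h^x):
  q = 3.4345 * 8.8361^0.44822 = 9.120034 L/hr
Step 2 — total lateral flow: Q = 73 * 9.120034 = 665.7625 L/hr
Step 3 — wetted area: A = 73 * 0.43549 * 0.53117 = 16.88630 m^2
Step 4 — application rate: Q/A = 665.7625/16.88630 = 39.426 mm/hr
Therefore the application rate along the lateral = 39.426 mm/hr.


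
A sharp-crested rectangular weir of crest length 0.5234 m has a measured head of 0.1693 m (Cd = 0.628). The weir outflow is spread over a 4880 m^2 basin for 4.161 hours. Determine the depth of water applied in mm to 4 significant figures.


Approach: apply the rectangular weir equation with a volume-to-depth conversion, Q = (2/3)*Cd*L*sqrt(2g)*H^1.5; d = Q*t/A * 1000.
Step 1 — weir discharge:
  Q = (2/3)*0.628*0.5234*sqrt(2*9.81)*0.1693^1.5 = 0.0676141 m^3/s
Step 2 — volume: V = 0.0676141 * 4.161*3600 = 1012.83 m^3
Step 3 — depth: d = V/A * 1000 = 1012.83/4880 * 1000 = 207.5 mm
Therefore the depth of water applied = 207.5 mm.


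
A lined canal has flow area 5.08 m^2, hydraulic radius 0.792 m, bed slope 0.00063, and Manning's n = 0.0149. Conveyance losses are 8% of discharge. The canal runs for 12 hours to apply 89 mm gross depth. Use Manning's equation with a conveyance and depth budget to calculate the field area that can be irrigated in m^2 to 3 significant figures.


Approach: apply Manning's equation with a conveyance and depth budget, Q = (1/n)*A*R^(2/3)*S^(1/2); Q_field = Q*(1-loss); Area = Q_field*t/(d/1000).
Step 1 — canal discharge (Manning's equation):
  Q = (1/0.0149) * 5.08 * 0.792^(2/3) * 0.00063^(1/2) = 7.3254 m^3/s
Step 2 — delivered flow: Q_field = 7.3254*(1 - 8/100) = 6.7394 m^3/s
Step 3 — volume delivered: V = 6.7394 * 12*3600 = 291140 m^3
Step 4 — area served: A = V / (depth/1000) = 291140 / 0.089 = 3270000 m^2
Therefore the field area that can be irrigated = 3270000 m^2.


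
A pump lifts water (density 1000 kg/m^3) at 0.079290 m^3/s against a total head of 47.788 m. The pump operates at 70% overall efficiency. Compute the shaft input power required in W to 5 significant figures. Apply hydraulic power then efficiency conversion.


Approach: apply hydraulic power then efficiency conversion, P = rho*g*Q*H; P_in = P/eta.
Step 1 — hydraulic power (P = rho*g*Q*H):
  P = 1000 * 9.81 * 0.079290 * 47.788 = 37171.17 W
Step 2 — input power: P_in = P/eta = 37171.17 / 0.7 = 53102 W
Therefore the shaft input power required = 53102 W.


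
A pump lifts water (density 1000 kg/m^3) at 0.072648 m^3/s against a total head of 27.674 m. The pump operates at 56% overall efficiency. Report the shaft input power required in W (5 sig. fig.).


Approach: apply hydraulic power then efficiency conversion, P = rho*g*Q*H; P_in = P/eta.
Step 1 — hydraulic power (P = rho*g*Q*H):
  P = 1000 * 9.81 * 0.072648 * 27.674 = 19722.62 W
Step 2 — input power: P_in = P/eta = 19722.62 / 0.56 = 35219 W
Therefore the shaft input power required = 35219 W.


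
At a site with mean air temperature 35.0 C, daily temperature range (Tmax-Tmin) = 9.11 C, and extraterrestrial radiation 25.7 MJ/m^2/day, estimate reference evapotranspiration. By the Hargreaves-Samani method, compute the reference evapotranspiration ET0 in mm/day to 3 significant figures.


Approach: apply the Hargreaves-Samani method, ET0 = 0.0023*(Tmean+17.8)*sqrt(Tmax-Tmin)*0.408*Ra.
ET0 = 0.0023*(35.0+17.8)*sqrt(9.11)*0.408*25.7 = 3.84 mm/day
Therefore the reference evapotranspiration ET0 = 3.84 mm/day.


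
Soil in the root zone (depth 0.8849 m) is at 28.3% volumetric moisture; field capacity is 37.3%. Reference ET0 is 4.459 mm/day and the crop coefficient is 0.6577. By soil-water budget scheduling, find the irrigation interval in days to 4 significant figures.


Approach: apply soil-water budget scheduling, SMD = (FC-theta)/100*depth*1000; ETc = ET0*Kc; interval = SMD/ETc.
Step 1 — soil moisture deficit:
  SMD = (37.3 - 28.3)/100 * 0.8849 * 1000 = 79.6410 mm
Step 2 — daily crop ET (ETc = ET0*Kc):
  ETc = 4.459 * 0.6577 = 2.93268 mm/day
Step 3 — irrigation interval (SMD/ETc):
  interval = 79.6410 / 2.93268 = 27.16 days
Therefore the irrigation interval = 27.16 days.


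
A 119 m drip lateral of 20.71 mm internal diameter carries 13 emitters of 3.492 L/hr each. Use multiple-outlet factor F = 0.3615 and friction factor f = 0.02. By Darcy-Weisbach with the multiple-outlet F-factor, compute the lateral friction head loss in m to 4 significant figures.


Approach: apply Darcy-Weisbach with the multiple-outlet F-factor, Q = n*q/(3600*1000) m^3/s; v = Q/A; hf = F*f*(L/D)*(v^2/(2g)).
Q = 13*3.492/(3600*1000) = 1.26100e-05 m^3/s
A = pi*(20.71e-3/2)^2 = 3.36860e-04 m^2, so v = Q/A = 0.0374339 m/s
hf = 0.3615*0.02*(119/0.02071)*(0.0374339^2/(2*9.81)) = 0.002967 m
Therefore the lateral friction head loss = 0.002967 m.


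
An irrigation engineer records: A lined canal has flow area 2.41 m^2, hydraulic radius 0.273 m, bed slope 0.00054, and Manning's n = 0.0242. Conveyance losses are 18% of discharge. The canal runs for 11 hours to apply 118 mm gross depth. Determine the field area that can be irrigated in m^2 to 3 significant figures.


Approach: apply Manning's equation with a conveyance and depth budget, Q = (1/n)*A*R^(2/3)*S^(1/2); Q_field = Q*(1-loss); Area = Q_field*t/(d/1000).
Step 1 — canal discharge (Manning's equation):
  Q = (1/0.0242) * 2.41 * 0.273^(2/3) * 0.00054^(1/2) = 0.97388 m^3/s
Step 2 — delivered flow: Q_field = 0.97388*(1 - 18/100) = 0.79858 m^3/s
Step 3 — volume delivered: V = 0.79858 * 11*3600 = 31624 m^3
Step 4 — area served: A = V / (depth/1000) = 31624 / 0.118 = 268000 m^2
Therefore the field area that can be irrigated = 268000 m^2.


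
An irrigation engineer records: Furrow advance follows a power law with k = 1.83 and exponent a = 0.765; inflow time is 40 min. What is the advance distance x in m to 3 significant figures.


Approach: apply the power-law advance function, x = k*t^a.
x = 1.83 * 40^0.765 = 30.8 m
Therefore the advance distance x = 30.8 m.


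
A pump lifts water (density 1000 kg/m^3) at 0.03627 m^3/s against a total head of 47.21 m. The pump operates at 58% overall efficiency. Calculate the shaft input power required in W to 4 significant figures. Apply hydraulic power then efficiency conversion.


Approach: apply hydraulic power then efficiency conversion, P = rho*g*Q*H; P_in = P/eta.
Step 1 — hydraulic power (P = rho*g*Q*H):
  P = 1000 * 9.81 * 0.03627 * 47.21 = 16797.7 W
Step 2 — input power: P_in = P/eta = 16797.7 / 0.58 = 28960 W
Therefore the shaft input power required = 28960 W.


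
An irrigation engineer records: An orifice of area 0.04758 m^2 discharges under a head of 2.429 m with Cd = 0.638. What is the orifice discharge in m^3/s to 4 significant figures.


Approach: apply the orifice equation, Q = Cd*A*sqrt(2*g*h).
Q = 0.638 * 0.04758 * sqrt(2*9.81*2.429) = 0.2096 m^3/s
Therefore the orifice discharge = 0.2096 m^3/s.


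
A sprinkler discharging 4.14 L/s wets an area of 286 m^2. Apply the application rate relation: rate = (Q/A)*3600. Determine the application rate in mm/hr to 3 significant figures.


rate = (4.14 / 286) * 3600 = 52.1 mm/hr
Therefore the application rate = 52.1 mm/hr.


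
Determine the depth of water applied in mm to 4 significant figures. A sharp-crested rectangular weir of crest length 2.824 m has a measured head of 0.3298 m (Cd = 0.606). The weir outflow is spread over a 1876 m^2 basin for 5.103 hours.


Approach: apply the rectangular weir equation with a volume-to-depth conversion, Q = (2/3)*Cd*L*sqrt(2g)*H^1.5; d = Q*t/A * 1000.
Step 1 — weir discharge:
  Q = (2/3)*0.606*2.824*sqrt(2*9.81)*0.3298^1.5 = 0.957131 m^3/s
Step 2 — volume: V = 0.957131 * 5.103*3600 = 17583.3 m^3
Step 3 — depth: d = V/A * 1000 = 17583.3/1876 * 1000 = 9373 mm
Therefore the depth of water applied = 9373 mm.


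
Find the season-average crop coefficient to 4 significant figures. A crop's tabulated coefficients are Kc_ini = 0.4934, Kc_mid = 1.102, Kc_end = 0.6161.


Approach: apply a simple seasonal average, Kc_avg = (Kc_ini + Kc_mid + Kc_end)/3.
Kc_avg = (0.4934 + 1.102 + 0.6161)/3 = 0.7372
Therefore the season-average crop coefficient = 0.7372.


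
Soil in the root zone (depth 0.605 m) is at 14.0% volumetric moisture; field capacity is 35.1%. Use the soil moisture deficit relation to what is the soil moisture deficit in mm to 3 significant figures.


Approach: apply the soil moisture deficit relation, SMD = (FC - theta)/100 * depth * 1000.
SMD = (35.1 - 14.0)/100 * 0.605 * 1000 = 128 mm
Therefore the soil moisture deficit = 128 mm.


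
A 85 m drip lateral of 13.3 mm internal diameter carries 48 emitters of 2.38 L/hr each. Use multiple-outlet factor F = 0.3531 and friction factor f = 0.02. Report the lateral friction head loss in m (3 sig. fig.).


Approach: apply Darcy-Weisbach with the multiple-outlet F-factor, Q = n*q/(3600*1000) m^3/s; v = Q/A; hf = F*f*(L/D)*(v^2/(2g)).
Q = 48*2.38/(3600*1000) = 3.1733e-05 m^3/s
A = pi*(13.3e-3/2)^2 = 1.3893e-04 m^2, so v = Q/A = 0.22841 m/s
hf = 0.3531*0.02*(85/0.0133)*(0.22841^2/(2*9.81)) = 0.120 m
Therefore the lateral friction head loss = 0.120 m.


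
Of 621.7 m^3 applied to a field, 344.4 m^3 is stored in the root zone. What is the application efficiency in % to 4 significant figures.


Approach: apply the application efficiency ratio, Ea = (stored/applied)*100.
Ea = (344.4/621.7)*100 = 55.40 %
Therefore the application efficiency = 55.40 %.


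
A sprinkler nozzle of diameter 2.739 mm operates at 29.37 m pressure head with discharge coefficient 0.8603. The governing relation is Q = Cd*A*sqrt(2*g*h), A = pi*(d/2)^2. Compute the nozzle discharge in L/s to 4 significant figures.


A = pi*(2.739e-3/2)^2 = 5.89215e-06 m^2
Q = 0.8603 * 5.89215e-06 * sqrt(2*9.81*29.37) * 1000 = 0.1217 L/s
Therefore the nozzle discharge = 0.1217 L/s.


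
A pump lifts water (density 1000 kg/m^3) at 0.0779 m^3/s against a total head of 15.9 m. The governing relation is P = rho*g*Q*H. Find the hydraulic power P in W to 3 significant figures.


P = 1000 * 9.81 * 0.0779 * 15.9 = 12200 W
Therefore the hydraulic power P = 12200 W.


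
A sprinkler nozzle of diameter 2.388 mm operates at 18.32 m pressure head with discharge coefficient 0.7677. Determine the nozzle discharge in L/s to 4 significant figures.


Approach: apply the orifice equation, Q = Cd*A*sqrt(2*g*h), A = pi*(d/2)^2.
A = pi*(2.388e-3/2)^2 = 4.47877e-06 m^2
Q = 0.7677 * 4.47877e-06 * sqrt(2*9.81*18.32) * 1000 = 0.06519 L/s
Therefore the nozzle discharge = 0.06519 L/s.


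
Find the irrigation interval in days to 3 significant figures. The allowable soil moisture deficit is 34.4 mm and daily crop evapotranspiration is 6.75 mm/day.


Approach: apply the irrigation interval relation, interval = SMD / ETc.
interval = 34.4 / 6.75 = 5.10 days
Therefore the irrigation interval = 5.10 days.


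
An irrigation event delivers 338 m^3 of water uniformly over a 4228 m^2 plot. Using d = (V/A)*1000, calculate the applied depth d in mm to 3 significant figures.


d = (338 / 4228) * 1000 = 79.9 mm
Therefore the applied depth d = 79.9 mm.


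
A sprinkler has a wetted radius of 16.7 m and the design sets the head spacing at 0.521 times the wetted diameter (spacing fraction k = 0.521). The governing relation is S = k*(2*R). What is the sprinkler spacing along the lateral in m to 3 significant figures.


S = 0.521 * (2 * 16.7) = 17.4 m
Therefore the sprinkler spacing along the lateral = 17.4 m.


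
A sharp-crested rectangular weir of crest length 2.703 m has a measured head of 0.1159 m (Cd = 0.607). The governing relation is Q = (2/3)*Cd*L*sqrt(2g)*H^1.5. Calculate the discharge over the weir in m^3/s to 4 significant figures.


Q = (2/3)*0.607*2.703*sqrt(2*9.81)*0.1159^1.5 = 0.1912 m^3/s
Therefore the discharge over the weir = 0.1912 m^3/s.


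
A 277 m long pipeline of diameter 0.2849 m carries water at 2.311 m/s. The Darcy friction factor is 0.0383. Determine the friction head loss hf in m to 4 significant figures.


Approach: apply the Darcy-Weisbach equation, hf = f*(L/D)*(v^2/(2g)).
hf = 0.0383 * (277/0.2849) * (2.311^2 / (2*9.81))
hf = 10.14 m
Therefore the friction head loss hf = 10.14 m.


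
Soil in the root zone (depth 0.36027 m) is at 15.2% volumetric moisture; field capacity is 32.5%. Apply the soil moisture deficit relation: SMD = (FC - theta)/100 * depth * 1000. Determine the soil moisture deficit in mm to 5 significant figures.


SMD = (32.5 - 15.2)/100 * 0.36027 * 1000 = 62.327 mm
Therefore the soil moisture deficit = 62.327 mm.


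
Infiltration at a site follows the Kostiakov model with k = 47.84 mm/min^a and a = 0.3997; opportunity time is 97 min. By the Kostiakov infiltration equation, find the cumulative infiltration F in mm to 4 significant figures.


Approach: apply the Kostiakov infiltration equation, F = k*t^a.
F = 47.84 * 97^0.3997 = 297.8 mm
Therefore the cumulative infiltration F = 297.8 mm.


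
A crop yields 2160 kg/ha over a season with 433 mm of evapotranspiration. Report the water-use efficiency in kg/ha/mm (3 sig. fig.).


Approach: apply the water-use efficiency ratio, WUE = yield/ET.
WUE = 2160 / 433 = 4.99 kg/ha/mm
Therefore the water-use efficiency = 4.99 kg/ha/mm.


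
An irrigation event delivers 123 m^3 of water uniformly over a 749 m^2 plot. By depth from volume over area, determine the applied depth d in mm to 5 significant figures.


Approach: apply depth from volume over area, d = (V/A)*1000.
d = (123 / 749) * 1000 = 164.22 mm
Therefore the applied depth d = 164.22 mm.


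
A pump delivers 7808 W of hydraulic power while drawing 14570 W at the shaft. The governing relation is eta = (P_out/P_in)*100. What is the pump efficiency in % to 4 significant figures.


eta = (7808 / 14570) * 100 = 53.59 %
Therefore the pump efficiency = 53.59 %.


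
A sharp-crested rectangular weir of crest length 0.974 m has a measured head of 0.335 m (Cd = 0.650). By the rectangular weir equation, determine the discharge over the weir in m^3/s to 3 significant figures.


Approach: apply the rectangular weir equation, Q = (2/3)*Cd*L*sqrt(2g)*H^1.5.
Q = (2/3)*0.650*0.974*sqrt(2*9.81)*0.335^1.5 = 0.362 m^3/s
Therefore the discharge over the weir = 0.362 m^3/s.


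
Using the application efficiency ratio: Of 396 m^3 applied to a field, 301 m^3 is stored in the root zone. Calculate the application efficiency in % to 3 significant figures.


Approach: apply the application efficiency ratio, Ea = (stored/applied)*100.
Ea = (301/396)*100 = 76.0 %
Therefore the application efficiency = 76.0 %.


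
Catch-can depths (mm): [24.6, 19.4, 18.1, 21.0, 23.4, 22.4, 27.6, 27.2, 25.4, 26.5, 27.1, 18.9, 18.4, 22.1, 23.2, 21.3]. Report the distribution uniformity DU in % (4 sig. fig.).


Approach: apply the low-quarter distribution uniformity, DU = (mean of lowest quarter of readings / overall mean)*100.
sorted lowest 4 of 16: [18.1, 18.4, 18.9, 19.4] -> mean = 18.7000 mm
overall mean = 22.9125 mm
DU = (18.7000/22.9125)*100 = 81.61 %
Therefore the distribution uniformity DU = 81.61 %.


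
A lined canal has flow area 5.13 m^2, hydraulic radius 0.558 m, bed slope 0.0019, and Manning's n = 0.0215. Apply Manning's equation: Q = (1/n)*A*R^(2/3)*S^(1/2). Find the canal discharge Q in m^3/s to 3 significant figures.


Q = (1/0.0215) * 5.13 * 0.558^(2/3) * 0.0019^(1/2) = 7.05 m^3/s
Therefore the canal discharge Q = 7.05 m^3/s.


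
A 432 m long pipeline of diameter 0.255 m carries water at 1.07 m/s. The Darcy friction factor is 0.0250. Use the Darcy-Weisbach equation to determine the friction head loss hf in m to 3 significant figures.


Approach: apply the Darcy-Weisbach equation, hf = f*(L/D)*(v^2/(2g)).
hf = 0.0250 * (432/0.255) * (1.07^2 / (2*9.81))
hf = 2.47 m
Therefore the friction head loss hf = 2.47 m.


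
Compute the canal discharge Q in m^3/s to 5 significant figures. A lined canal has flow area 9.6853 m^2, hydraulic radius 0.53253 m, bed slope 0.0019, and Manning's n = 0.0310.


Approach: apply Manning's equation, Q = (1/n)*A*R^(2/3)*S^(1/2).
Q = (1/0.0310) * 9.6853 * 0.53253^(2/3) * 0.0019^(1/2) = 8.9473 m^3/s
Therefore the canal discharge Q = 8.9473 m^3/s.


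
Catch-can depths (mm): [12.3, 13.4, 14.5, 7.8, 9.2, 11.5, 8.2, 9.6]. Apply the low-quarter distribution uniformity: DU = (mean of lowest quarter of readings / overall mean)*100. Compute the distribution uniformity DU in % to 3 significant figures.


sorted lowest 2 of 8: [7.8, 8.2] -> mean = 8.0000 mm
overall mean = 10.812 mm
DU = (8.0000/10.812)*100 = 74.0 %
Therefore the distribution uniformity DU = 74.0 %.


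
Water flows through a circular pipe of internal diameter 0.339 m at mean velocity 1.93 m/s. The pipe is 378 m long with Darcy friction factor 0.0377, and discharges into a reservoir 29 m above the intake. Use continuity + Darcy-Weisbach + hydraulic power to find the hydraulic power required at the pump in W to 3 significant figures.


Approach: apply continuity + Darcy-Weisbach + hydraulic power, Q = A*v; hf = f*(L/D)*(v^2/(2g)); H = static + hf; P = rho*g*Q*H.
Step 1 — flow rate (continuity, Q = A*v):
  A = pi*(0.339/2)^2 = 0.090259 m^2
  Q = 0.090259 * 1.93 = 0.17420 m^3/s
Step 2 — friction head loss (Darcy-Weisbach):
  hf = 0.0377 * (378/0.339) * (1.93^2 / (2*9.81))
  hf = 7.9808 m
Step 3 — total head: H = 29 + 7.9808 = 36.981 m
Step 4 — hydraulic power (P = rho*g*Q*H):
  P = 1000 * 9.81 * 0.17420 * 36.981 = 63200 W
Therefore the hydraulic power required at the pump = 63200 W.


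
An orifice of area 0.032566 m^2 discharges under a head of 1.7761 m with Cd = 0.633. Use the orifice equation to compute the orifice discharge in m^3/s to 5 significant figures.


Approach: apply the orifice equation, Q = Cd*A*sqrt(2*g*h).
Q = 0.633 * 0.032566 * sqrt(2*9.81*1.7761) = 0.12169 m^3/s
Therefore the orifice discharge = 0.12169 m^3/s.


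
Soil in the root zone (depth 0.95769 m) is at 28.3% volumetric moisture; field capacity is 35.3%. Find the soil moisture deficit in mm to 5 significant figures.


Approach: apply the soil moisture deficit relation, SMD = (FC - theta)/100 * depth * 1000.
SMD = (35.3 - 28.3)/100 * 0.95769 * 1000 = 67.038 mm
Therefore the soil moisture deficit = 67.038 mm.


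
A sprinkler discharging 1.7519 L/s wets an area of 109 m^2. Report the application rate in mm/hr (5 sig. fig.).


Approach: apply the application rate relation, rate = (Q/A)*3600.
rate = (1.7519 / 109) * 3600 = 57.861 mm/hr
Therefore the application rate = 57.861 mm/hr.


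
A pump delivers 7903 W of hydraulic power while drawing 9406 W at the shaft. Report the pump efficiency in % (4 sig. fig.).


Approach: apply the efficiency ratio, eta = (P_out/P_in)*100.
eta = (7903 / 9406) * 100 = 84.02 %
Therefore the pump efficiency = 84.02 %.


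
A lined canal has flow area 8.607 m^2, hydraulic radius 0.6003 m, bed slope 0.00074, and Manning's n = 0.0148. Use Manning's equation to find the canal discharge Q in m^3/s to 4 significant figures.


Approach: apply Manning's equation, Q = (1/n)*A*R^(2/3)*S^(1/2).
Q = (1/0.0148) * 8.607 * 0.6003^(2/3) * 0.00074^(1/2) = 11.26 m^3/s
Therefore the canal discharge Q = 11.26 m^3/s.


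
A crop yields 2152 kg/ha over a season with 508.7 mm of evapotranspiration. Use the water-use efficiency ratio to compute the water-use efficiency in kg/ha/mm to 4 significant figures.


Approach: apply the water-use efficiency ratio, WUE = yield/ET.
WUE = 2152 / 508.7 = 4.230 kg/ha/mm
Therefore the water-use efficiency = 4.230 kg/ha/mm.


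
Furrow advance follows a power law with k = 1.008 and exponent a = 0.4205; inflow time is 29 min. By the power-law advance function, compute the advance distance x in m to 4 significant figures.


Approach: apply the power-law advance function, x = k*t^a.
x = 1.008 * 29^0.4205 = 4.153 m
Therefore the advance distance x = 4.153 m.


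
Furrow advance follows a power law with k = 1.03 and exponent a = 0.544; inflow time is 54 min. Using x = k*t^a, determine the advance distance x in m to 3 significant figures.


x = 1.03 * 54^0.544 = 9.02 m
Therefore the advance distance x = 9.02 m.


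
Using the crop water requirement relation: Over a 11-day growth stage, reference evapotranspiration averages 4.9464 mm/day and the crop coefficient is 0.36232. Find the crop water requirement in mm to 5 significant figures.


Approach: apply the crop water requirement relation, CWR = ET0 * Kc * days.
CWR = 4.9464 * 0.36232 * 11 = 19.714 mm
Therefore the crop water requirement = 19.714 mm.


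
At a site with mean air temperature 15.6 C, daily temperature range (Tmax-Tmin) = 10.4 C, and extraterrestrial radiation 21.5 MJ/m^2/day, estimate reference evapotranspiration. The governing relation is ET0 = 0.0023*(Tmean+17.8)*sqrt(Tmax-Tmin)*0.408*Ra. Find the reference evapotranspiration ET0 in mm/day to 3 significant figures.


ET0 = 0.0023*(15.6+17.8)*sqrt(10.4)*0.408*21.5 = 2.17 mm/day
Therefore the reference evapotranspiration ET0 = 2.17 mm/day.


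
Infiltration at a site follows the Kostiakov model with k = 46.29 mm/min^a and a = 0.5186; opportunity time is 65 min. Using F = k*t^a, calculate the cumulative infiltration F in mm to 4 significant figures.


F = 46.29 * 65^0.5186 = 403.3 mm
Therefore the cumulative infiltration F = 403.3 mm.


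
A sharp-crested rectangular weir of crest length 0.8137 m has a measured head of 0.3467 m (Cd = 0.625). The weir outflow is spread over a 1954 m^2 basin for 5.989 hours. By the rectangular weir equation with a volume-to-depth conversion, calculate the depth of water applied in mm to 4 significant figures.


Approach: apply the rectangular weir equation with a volume-to-depth conversion, Q = (2/3)*Cd*L*sqrt(2g)*H^1.5; d = Q*t/A * 1000.
Step 1 — weir discharge:
  Q = (2/3)*0.625*0.8137*sqrt(2*9.81)*0.3467^1.5 = 0.306573 m^3/s
Step 2 — volume: V = 0.306573 * 5.989*3600 = 6609.83 m^3
Step 3 — depth: d = V/A * 1000 = 6609.83/1954 * 1000 = 3383 mm
Therefore the depth of water applied = 3383 mm.


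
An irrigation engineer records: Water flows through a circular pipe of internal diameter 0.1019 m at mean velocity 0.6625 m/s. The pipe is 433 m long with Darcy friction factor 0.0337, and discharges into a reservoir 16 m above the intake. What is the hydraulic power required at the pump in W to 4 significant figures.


Approach: apply continuity + Darcy-Weisbach + hydraulic power, Q = A*v; hf = f*(L/D)*(v^2/(2g)); H = static + hf; P = rho*g*Q*H.
Step 1 — flow rate (continuity, Q = A*v):
  A = pi*(0.1019/2)^2 = 0.00815527 m^2
  Q = 0.00815527 * 0.6625 = 0.00540287 m^3/s
Step 2 — friction head loss (Darcy-Weisbach):
  hf = 0.0337 * (433/0.1019) * (0.6625^2 / (2*9.81))
  hf = 3.20344 m
Step 3 — total head: H = 16 + 3.20344 = 19.2034 m
Step 4 — hydraulic power (P = rho*g*Q*H):
  P = 1000 * 9.81 * 0.00540287 * 19.2034 = 1018 W
Therefore the hydraulic power required at the pump = 1018 W.


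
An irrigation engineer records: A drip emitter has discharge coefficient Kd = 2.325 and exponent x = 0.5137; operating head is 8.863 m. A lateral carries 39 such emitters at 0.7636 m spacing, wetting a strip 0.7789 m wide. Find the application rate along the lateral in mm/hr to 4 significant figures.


Approach: apply the emitter equation with a lateral mass balance, q = Kd*h^x; Q = n*q; rate = Q/(n*spacing*width).
Step 1 — single emitter flow (q = Kd*h^x):
  q = 2.325 * 8.863^0.5137 = 7.13173 L/hr
Step 2 — total lateral flow: Q = 39 * 7.13173 = 278.138 L/hr
Step 3 — wetted area: A = 39 * 0.7636 * 0.7789 = 23.1960 m^2
Step 4 — application rate: Q/A = 278.138/23.1960 = 11.99 mm/hr
Therefore the application rate along the lateral = 11.99 mm/hr.


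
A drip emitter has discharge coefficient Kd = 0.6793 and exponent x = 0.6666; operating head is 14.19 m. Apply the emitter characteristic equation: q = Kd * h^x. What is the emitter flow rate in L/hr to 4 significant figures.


q = 0.6793 * 14.19^0.6666 = 3.981 L/hr
Therefore the emitter flow rate = 3.981 L/hr.


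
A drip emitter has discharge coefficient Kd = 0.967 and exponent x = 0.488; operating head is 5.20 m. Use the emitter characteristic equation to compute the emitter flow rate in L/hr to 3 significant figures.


Approach: apply the emitter characteristic equation, q = Kd * h^x.
q = 0.967 * 5.20^0.488 = 2.16 L/hr
Therefore the emitter flow rate = 2.16 L/hr.


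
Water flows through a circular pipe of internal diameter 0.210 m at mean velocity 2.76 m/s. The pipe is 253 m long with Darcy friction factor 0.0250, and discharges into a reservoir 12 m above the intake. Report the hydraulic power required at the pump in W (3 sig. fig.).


Approach: apply continuity + Darcy-Weisbach + hydraulic power, Q = A*v; hf = f*(L/D)*(v^2/(2g)); H = static + hf; P = rho*g*Q*H.
Step 1 — flow rate (continuity, Q = A*v):
  A = pi*(0.210/2)^2 = 0.034636 m^2
  Q = 0.034636 * 2.76 = 0.095596 m^3/s
Step 2 — friction head loss (Darcy-Weisbach):
  hf = 0.0250 * (253/0.210) * (2.76^2 / (2*9.81))
  hf = 11.694 m
Step 3 — total head: H = 12 + 11.694 = 23.694 m
Step 4 — hydraulic power (P = rho*g*Q*H):
  P = 1000 * 9.81 * 0.095596 * 23.694 = 22200 W
Therefore the hydraulic power required at the pump = 22200 W.


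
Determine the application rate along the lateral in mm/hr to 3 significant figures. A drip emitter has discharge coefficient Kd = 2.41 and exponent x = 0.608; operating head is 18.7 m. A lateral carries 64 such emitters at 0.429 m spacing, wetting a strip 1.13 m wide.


Approach: apply the emitter equation with a lateral mass balance, q = Kd*h^x; Q = n*q; rate = Q/(n*spacing*width).
Step 1 — single emitter flow (q = Kd*h^x):
  q = 2.41 * 18.7^0.608 = 14.299 L/hr
Step 2 — total lateral flow: Q = 64 * 14.299 = 915.12 L/hr
Step 3 — wetted area: A = 64 * 0.429 * 1.13 = 31.025 m^2
Step 4 — application rate: Q/A = 915.12/31.025 = 29.5 mm/hr
Therefore the application rate along the lateral = 29.5 mm/hr.


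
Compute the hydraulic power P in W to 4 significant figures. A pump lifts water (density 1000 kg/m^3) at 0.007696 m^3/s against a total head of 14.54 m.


Approach: apply the hydraulic power relation, P = rho*g*Q*H.
P = 1000 * 9.81 * 0.007696 * 14.54 = 1098 W
Therefore the hydraulic power P = 1098 W.


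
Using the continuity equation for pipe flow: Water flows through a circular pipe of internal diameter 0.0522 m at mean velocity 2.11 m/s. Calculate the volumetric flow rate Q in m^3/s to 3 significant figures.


Approach: apply the continuity equation for pipe flow, Q = A * v with A = pi*(D/2)^2.
A = pi*(0.0522/2)^2 = 0.0021401 m^2
Q = 0.0021401 * 2.11 = 0.00452 m^3/s
Therefore the volumetric flow rate Q = 0.00452 m^3/s.


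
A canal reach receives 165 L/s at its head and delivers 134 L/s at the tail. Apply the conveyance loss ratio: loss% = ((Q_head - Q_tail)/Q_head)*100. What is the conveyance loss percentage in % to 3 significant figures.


loss = ((165 - 134)/165)*100 = 18.8 %
Therefore the conveyance loss percentage = 18.8 %.


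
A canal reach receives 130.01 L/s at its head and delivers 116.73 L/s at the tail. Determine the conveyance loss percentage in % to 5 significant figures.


Approach: apply the conveyance loss ratio, loss% = ((Q_head - Q_tail)/Q_head)*100.
loss = ((130.01 - 116.73)/130.01)*100 = 10.215 %
Therefore the conveyance loss percentage = 10.215 %.
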